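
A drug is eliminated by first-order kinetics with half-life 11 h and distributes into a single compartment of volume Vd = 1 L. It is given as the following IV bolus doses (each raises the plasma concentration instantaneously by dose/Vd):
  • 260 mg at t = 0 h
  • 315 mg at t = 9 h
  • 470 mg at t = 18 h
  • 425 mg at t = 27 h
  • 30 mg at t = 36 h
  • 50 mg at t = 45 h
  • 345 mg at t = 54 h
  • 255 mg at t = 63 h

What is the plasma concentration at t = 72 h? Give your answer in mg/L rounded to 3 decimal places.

k = ln 2 / 11 = 0.06301 per h
Dose 1 (260 mg at t=0 h): 260·exp(−0.06301·72) = 2.784 mg/L
Dose 2 (315 mg at t=9 h): 315·exp(−0.06301·63) = 5.946 mg/L
Dose 3 (470 mg at t=18 h): 470·exp(−0.06301·54) = 15.643 mg/L
Dose 4 (425 mg at t=27 h): 425·exp(−0.06301·45) = 24.940 mg/L
Dose 5 (30 mg at t=36 h): 30·exp(−0.06301·36) = 3.104 mg/L
Dose 6 (50 mg at t=45 h): 50·exp(−0.06301·27) = 9.122 mg/L
Dose 7 (345 mg at t=54 h): 345·exp(−0.06301·18) = 110.975 mg/L
Dose 8 (255 mg at t=63 h): 255·exp(−0.06301·9) = 144.625 mg/L
C(72) = 2.784 + 5.946 + 15.643 + 24.940 + 3.104 + 9.122 + 110.975 + 144.625 = 317.138 mg/L

317.138 mg/L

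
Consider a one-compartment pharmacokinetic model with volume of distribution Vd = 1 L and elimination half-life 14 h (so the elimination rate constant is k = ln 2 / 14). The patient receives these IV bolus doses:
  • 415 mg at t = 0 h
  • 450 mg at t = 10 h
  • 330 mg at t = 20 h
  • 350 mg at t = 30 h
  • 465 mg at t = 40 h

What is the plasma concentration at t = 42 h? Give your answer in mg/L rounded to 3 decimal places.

869.577 mg/L

k = ln 2 / 14 = 0.04951 per h
Dose 1 (415 mg at t=0 h): 415·exp(−0.04951·42) = 51.875 mg/L
Dose 2 (450 mg at t=10 h): 450·exp(−0.04951·32) = 92.288 mg/L
Dose 3 (330 mg at t=20 h): 330·exp(−0.04951·22) = 111.037 mg/L
Dose 4 (350 mg at t=30 h): 350·exp(−0.04951·12) = 193.216 mg/L
Dose 5 (465 mg at t=40 h): 465·exp(−0.04951·2) = 421.162 mg/L
C(42) = 51.875 + 92.288 + 111.037 + 193.216 + 421.162 = 869.577 mg/L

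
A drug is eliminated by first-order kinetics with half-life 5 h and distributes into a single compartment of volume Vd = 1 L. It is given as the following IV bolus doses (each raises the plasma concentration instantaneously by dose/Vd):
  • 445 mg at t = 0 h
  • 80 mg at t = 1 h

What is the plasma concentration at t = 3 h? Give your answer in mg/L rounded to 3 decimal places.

k = ln 2 / 5 = 0.13863 per h
Dose 1 (445 mg at t=0 h): 445·exp(−0.13863·3) = 293.591 mg/L
Dose 2 (80 mg at t=1 h): 80·exp(−0.13863·2) = 60.629 mg/L
C(3) = 293.591 + 60.629 = 354.219 mg/L

354.219 mg/L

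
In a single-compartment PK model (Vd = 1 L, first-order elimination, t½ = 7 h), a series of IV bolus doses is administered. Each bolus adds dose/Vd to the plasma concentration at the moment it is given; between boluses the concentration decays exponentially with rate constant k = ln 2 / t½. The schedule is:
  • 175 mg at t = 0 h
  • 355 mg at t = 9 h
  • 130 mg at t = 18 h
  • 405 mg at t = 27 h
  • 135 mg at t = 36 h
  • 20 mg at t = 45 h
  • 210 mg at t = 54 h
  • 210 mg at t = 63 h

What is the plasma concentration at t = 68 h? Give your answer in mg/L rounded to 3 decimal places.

197.371 mg/L

k = ln 2 / 7 = 0.09902 per h
Dose 1 (175 mg at t=0 h): 175·exp(−0.09902·68) = 0.208 mg/L
Dose 2 (355 mg at t=9 h): 355·exp(−0.09902·59) = 1.030 mg/L
Dose 3 (130 mg at t=18 h): 130·exp(−0.09902·50) = 0.920 mg/L
Dose 4 (405 mg at t=27 h): 405·exp(−0.09902·41) = 6.987 mg/L
Dose 5 (135 mg at t=36 h): 135·exp(−0.09902·32) = 5.678 mg/L
Dose 6 (20 mg at t=45 h): 20·exp(−0.09902·23) = 2.051 mg/L
Dose 7 (210 mg at t=54 h): 210·exp(−0.09902·14) = 52.500 mg/L
Dose 8 (210 mg at t=63 h): 210·exp(−0.09902·5) = 127.996 mg/L
C(68) = 0.208 + 1.030 + 0.920 + 6.987 + 5.678 + 2.051 + 52.500 + 127.996 = 197.371 mg/L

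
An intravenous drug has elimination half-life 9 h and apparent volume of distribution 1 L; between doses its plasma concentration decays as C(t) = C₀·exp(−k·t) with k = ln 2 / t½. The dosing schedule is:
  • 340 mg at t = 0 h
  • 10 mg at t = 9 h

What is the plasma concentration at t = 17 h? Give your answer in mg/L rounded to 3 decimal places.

k = ln 2 / 9 = 0.07702 per h
Dose 1 (340 mg at t=0 h): 340·exp(−0.07702·17) = 91.805 mg/L
Dose 2 (10 mg at t=9 h): 10·exp(−0.07702·8) = 5.400 mg/L
C(17) = 91.805 + 5.400 = 97.205 mg/L

97.205 mg/L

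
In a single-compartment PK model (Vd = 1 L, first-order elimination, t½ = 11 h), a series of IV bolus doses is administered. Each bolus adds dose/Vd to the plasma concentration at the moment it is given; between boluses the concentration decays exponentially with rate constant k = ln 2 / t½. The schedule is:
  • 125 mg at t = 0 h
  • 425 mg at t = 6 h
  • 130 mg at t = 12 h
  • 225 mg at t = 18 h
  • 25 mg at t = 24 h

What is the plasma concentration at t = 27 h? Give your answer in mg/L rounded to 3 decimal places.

334.787 mg/L

k = ln 2 / 11 = 0.06301 per h
Dose 1 (125 mg at t=0 h): 125·exp(−0.06301·27) = 22.804 mg/L
Dose 2 (425 mg at t=6 h): 425·exp(−0.06301·21) = 113.161 mg/L
Dose 3 (130 mg at t=12 h): 130·exp(−0.06301·15) = 50.518 mg/L
Dose 4 (225 mg at t=18 h): 225·exp(−0.06301·9) = 127.610 mg/L
Dose 5 (25 mg at t=24 h): 25·exp(−0.06301·3) = 20.694 mg/L
C(27) = 22.804 + 113.161 + 50.518 + 127.610 + 20.694 = 334.787 mg/L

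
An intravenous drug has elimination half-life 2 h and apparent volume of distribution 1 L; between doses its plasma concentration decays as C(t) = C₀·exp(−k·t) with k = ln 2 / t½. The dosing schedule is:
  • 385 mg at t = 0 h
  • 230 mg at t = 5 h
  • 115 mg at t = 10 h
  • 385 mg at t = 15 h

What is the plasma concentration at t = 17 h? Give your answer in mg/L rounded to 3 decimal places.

k = ln 2 / 2 = 0.34657 per h
Dose 1 (385 mg at t=0 h): 385·exp(−0.34657·17) = 1.063 mg/L
Dose 2 (230 mg at t=5 h): 230·exp(−0.34657·12) = 3.594 mg/L
Dose 3 (115 mg at t=10 h): 115·exp(−0.34657·7) = 10.165 mg/L
Dose 4 (385 mg at t=15 h): 385·exp(−0.34657·2) = 192.500 mg/L
C(17) = 1.063 + 3.594 + 10.165 + 192.500 = 207.322 mg/L

207.322 mg/L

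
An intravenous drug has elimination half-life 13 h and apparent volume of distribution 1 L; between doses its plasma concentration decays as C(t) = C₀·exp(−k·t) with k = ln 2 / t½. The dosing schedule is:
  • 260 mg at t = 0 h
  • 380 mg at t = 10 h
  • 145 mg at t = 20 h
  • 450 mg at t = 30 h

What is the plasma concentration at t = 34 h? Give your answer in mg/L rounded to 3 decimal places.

580.425 mg/L

k = ln 2 / 13 = 0.05332 per h
Dose 1 (260 mg at t=0 h): 260·exp(−0.05332·34) = 42.429 mg/L
Dose 2 (380 mg at t=10 h): 380·exp(−0.05332·24) = 105.690 mg/L
Dose 3 (145 mg at t=20 h): 145·exp(−0.05332·14) = 68.736 mg/L
Dose 4 (450 mg at t=30 h): 450·exp(−0.05332·4) = 363.570 mg/L
C(34) = 42.429 + 105.690 + 68.736 + 363.570 = 580.425 mg/L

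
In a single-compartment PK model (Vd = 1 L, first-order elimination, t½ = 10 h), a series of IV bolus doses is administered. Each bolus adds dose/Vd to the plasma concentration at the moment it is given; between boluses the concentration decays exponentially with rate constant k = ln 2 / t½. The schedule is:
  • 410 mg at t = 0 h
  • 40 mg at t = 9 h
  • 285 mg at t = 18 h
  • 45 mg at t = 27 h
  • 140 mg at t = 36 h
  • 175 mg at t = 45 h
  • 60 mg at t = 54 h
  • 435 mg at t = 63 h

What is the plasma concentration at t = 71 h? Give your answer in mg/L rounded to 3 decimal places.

k = ln 2 / 10 = 0.06931 per h
Dose 1 (410 mg at t=0 h): 410·exp(−0.06931·71) = 2.989 mg/L
Dose 2 (40 mg at t=9 h): 40·exp(−0.06931·62) = 0.544 mg/L
Dose 3 (285 mg at t=18 h): 285·exp(−0.06931·53) = 7.234 mg/L
Dose 4 (45 mg at t=27 h): 45·exp(−0.06931·44) = 2.131 mg/L
Dose 5 (140 mg at t=36 h): 140·exp(−0.06931·35) = 12.374 mg/L
Dose 6 (175 mg at t=45 h): 175·exp(−0.06931·26) = 28.864 mg/L
Dose 7 (60 mg at t=54 h): 60·exp(−0.06931·17) = 18.467 mg/L
Dose 8 (435 mg at t=63 h): 435·exp(−0.06931·8) = 249.842 mg/L
C(71) = 2.989 + 0.544 + 7.234 + 2.131 + 12.374 + 28.864 + 18.467 + 249.842 = 322.446 mg/L

322.446 mg/L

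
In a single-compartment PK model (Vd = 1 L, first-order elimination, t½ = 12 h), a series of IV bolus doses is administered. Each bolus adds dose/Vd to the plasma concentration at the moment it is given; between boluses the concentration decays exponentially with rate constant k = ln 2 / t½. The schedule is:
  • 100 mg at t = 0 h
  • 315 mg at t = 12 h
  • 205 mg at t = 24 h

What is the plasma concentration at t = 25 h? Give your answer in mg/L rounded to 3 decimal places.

k = ln 2 / 12 = 0.05776 per h
Dose 1 (100 mg at t=0 h): 100·exp(−0.05776·25) = 23.597 mg/L
Dose 2 (315 mg at t=12 h): 315·exp(−0.05776·13) = 148.660 mg/L
Dose 3 (205 mg at t=24 h): 205·exp(−0.05776·1) = 193.494 mg/L
C(25) = 23.597 + 148.660 + 193.494 = 365.751 mg/L

365.751 mg/L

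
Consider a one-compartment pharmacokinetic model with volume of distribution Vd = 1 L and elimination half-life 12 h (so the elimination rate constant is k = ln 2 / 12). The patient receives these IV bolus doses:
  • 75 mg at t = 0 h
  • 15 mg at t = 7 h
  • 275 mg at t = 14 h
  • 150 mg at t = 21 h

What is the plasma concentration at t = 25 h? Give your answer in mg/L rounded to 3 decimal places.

k = ln 2 / 12 = 0.05776 per h
Dose 1 (75 mg at t=0 h): 75·exp(−0.05776·25) = 17.698 mg/L
Dose 2 (15 mg at t=7 h): 15·exp(−0.05776·18) = 5.303 mg/L
Dose 3 (275 mg at t=14 h): 275·exp(−0.05776·11) = 145.676 mg/L
Dose 4 (150 mg at t=21 h): 150·exp(−0.05776·4) = 119.055 mg/L
C(25) = 17.698 + 5.303 + 145.676 + 119.055 = 287.732 mg/L

287.732 mg/L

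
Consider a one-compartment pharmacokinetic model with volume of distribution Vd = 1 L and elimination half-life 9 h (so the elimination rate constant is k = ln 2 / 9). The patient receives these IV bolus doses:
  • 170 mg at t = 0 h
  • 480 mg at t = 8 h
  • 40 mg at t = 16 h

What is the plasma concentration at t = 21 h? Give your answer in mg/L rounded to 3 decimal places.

k = ln 2 / 9 = 0.07702 per h
Dose 1 (170 mg at t=0 h): 170·exp(−0.07702·21) = 33.732 mg/L
Dose 2 (480 mg at t=8 h): 480·exp(−0.07702·13) = 176.368 mg/L
Dose 3 (40 mg at t=16 h): 40·exp(−0.07702·5) = 27.216 mg/L
C(21) = 33.732 + 176.368 + 27.216 = 237.316 mg/L

237.316 mg/L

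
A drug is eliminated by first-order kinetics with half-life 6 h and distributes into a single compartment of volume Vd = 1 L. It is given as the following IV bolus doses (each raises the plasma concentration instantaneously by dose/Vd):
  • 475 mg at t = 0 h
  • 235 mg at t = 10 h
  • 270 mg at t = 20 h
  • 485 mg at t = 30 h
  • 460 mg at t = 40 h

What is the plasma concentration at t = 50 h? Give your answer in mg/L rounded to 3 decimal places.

k = ln 2 / 6 = 0.11552 per h
Dose 1 (475 mg at t=0 h): 475·exp(−0.11552·50) = 1.473 mg/L
Dose 2 (235 mg at t=10 h): 235·exp(−0.11552·40) = 2.313 mg/L
Dose 3 (270 mg at t=20 h): 270·exp(−0.11552·30) = 8.438 mg/L
Dose 4 (485 mg at t=30 h): 485·exp(−0.11552·20) = 48.118 mg/L
Dose 5 (460 mg at t=40 h): 460·exp(−0.11552·10) = 144.891 mg/L
C(50) = 1.473 + 2.313 + 8.438 + 48.118 + 144.891 = 205.232 mg/L

205.232 mg/L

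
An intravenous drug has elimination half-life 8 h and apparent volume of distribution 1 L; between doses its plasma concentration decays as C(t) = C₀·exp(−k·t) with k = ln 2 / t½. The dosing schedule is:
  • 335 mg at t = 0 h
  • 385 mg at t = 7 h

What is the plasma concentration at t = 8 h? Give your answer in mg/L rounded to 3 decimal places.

k = ln 2 / 8 = 0.08664 per h
Dose 1 (335 mg at t=0 h): 335·exp(−0.08664·8) = 167.500 mg/L
Dose 2 (385 mg at t=7 h): 385·exp(−0.08664·1) = 353.047 mg/L
C(8) = 167.500 + 353.047 = 520.547 mg/L

520.547 mg/L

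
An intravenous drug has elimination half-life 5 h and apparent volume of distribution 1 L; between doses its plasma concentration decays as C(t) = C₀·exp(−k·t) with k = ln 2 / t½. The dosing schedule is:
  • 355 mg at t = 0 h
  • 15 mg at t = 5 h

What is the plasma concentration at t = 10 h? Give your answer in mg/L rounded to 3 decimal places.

96.250 mg/L

k = ln 2 / 5 = 0.13863 per h
Dose 1 (355 mg at t=0 h): 355·exp(−0.13863·10) = 88.750 mg/L
Dose 2 (15 mg at t=5 h): 15·exp(−0.13863·5) = 7.500 mg/L
C(10) = 88.750 + 7.500 = 96.250 mg/L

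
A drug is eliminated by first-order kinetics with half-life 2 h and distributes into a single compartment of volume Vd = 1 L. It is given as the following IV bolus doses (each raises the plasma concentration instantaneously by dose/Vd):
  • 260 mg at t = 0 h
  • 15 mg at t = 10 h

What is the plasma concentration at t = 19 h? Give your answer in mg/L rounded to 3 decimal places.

k = ln 2 / 2 = 0.34657 per h
Dose 1 (260 mg at t=0 h): 260·exp(−0.34657·19) = 0.359 mg/L
Dose 2 (15 mg at t=10 h): 15·exp(−0.34657·9) = 0.663 mg/L
C(19) = 0.359 + 0.663 = 1.022 mg/L

1.022 mg/L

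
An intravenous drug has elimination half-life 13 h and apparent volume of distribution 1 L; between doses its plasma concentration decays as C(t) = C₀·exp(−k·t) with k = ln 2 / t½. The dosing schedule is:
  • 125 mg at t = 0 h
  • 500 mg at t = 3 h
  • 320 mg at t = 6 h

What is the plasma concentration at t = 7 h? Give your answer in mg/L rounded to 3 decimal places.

k = ln 2 / 13 = 0.05332 per h
Dose 1 (125 mg at t=0 h): 125·exp(−0.05332·7) = 86.063 mg/L
Dose 2 (500 mg at t=3 h): 500·exp(−0.05332·4) = 403.967 mg/L
Dose 3 (320 mg at t=6 h): 320·exp(−0.05332·1) = 303.385 mg/L
C(7) = 86.063 + 403.967 + 303.385 = 793.414 mg/L

793.414 mg/L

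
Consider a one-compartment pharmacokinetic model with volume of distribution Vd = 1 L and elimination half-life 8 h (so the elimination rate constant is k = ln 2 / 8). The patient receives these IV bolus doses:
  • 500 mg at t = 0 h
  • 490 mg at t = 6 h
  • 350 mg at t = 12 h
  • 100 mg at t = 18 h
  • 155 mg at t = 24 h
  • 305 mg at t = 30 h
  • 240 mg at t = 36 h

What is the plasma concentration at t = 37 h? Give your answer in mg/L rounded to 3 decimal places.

549.692 mg/L

k = ln 2 / 8 = 0.08664 per h
Dose 1 (500 mg at t=0 h): 500·exp(−0.08664·37) = 20.263 mg/L
Dose 2 (490 mg at t=6 h): 490·exp(−0.08664·31) = 33.397 mg/L
Dose 3 (350 mg at t=12 h): 350·exp(−0.08664·25) = 40.119 mg/L
Dose 4 (100 mg at t=18 h): 100·exp(−0.08664·19) = 19.278 mg/L
Dose 5 (155 mg at t=24 h): 155·exp(−0.08664·13) = 50.253 mg/L
Dose 6 (305 mg at t=30 h): 305·exp(−0.08664·7) = 166.302 mg/L
Dose 7 (240 mg at t=36 h): 240·exp(−0.08664·1) = 220.081 mg/L
C(37) = 20.263 + 33.397 + 40.119 + 19.278 + 50.253 + 166.302 + 220.081 = 549.692 mg/L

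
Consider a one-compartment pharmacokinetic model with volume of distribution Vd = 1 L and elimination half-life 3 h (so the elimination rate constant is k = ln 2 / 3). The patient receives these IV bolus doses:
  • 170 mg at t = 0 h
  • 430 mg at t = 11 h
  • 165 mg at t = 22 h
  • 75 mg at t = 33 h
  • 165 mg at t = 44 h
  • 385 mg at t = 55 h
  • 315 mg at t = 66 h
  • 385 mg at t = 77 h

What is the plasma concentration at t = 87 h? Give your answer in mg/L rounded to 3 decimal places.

k = ln 2 / 3 = 0.23105 per h
Dose 1 (170 mg at t=0 h): 170·exp(−0.23105·87) = 0.000 mg/L
Dose 2 (430 mg at t=11 h): 430·exp(−0.23105·76) = 0.000 mg/L
Dose 3 (165 mg at t=22 h): 165·exp(−0.23105·65) = 0.000 mg/L
Dose 4 (75 mg at t=33 h): 75·exp(−0.23105·54) = 0.000 mg/L
Dose 5 (165 mg at t=44 h): 165·exp(−0.23105·43) = 0.008 mg/L
Dose 6 (385 mg at t=55 h): 385·exp(−0.23105·32) = 0.237 mg/L
Dose 7 (315 mg at t=66 h): 315·exp(−0.23105·21) = 2.461 mg/L
Dose 8 (385 mg at t=77 h): 385·exp(−0.23105·10) = 38.197 mg/L
C(87) = 0.000 + 0.000 + 0.000 + 0.000 + 0.008 + 0.237 + 2.461 + 38.197 = 40.903 mg/L

40.903 mg/L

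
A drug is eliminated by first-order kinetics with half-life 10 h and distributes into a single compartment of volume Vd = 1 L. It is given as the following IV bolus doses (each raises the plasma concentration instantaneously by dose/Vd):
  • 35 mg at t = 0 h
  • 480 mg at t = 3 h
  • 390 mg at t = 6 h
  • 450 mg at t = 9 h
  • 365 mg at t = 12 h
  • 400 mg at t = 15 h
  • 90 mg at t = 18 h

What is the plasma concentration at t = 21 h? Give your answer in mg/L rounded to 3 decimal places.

1012.370 mg/L

k = ln 2 / 10 = 0.06931 per h
Dose 1 (35 mg at t=0 h): 35·exp(−0.06931·21) = 8.164 mg/L
Dose 2 (480 mg at t=3 h): 480·exp(−0.06931·18) = 137.844 mg/L
Dose 3 (390 mg at t=6 h): 390·exp(−0.06931·15) = 137.886 mg/L
Dose 4 (450 mg at t=9 h): 450·exp(−0.06931·12) = 195.874 mg/L
Dose 5 (365 mg at t=12 h): 365·exp(−0.06931·9) = 195.599 mg/L
Dose 6 (400 mg at t=15 h): 400·exp(−0.06931·6) = 263.902 mg/L
Dose 7 (90 mg at t=18 h): 90·exp(−0.06931·3) = 73.103 mg/L
C(21) = 8.164 + 137.844 + 137.886 + 195.874 + 195.599 + 263.902 + 73.103 = 1012.370 mg/L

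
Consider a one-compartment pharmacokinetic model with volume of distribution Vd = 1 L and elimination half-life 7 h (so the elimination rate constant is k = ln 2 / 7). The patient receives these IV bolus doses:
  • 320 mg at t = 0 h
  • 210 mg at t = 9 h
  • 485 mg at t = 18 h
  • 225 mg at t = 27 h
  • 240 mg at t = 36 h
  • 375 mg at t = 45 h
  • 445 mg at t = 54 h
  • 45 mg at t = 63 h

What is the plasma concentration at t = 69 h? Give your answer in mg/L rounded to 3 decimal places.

k = ln 2 / 7 = 0.09902 per h
Dose 1 (320 mg at t=0 h): 320·exp(−0.09902·69) = 0.345 mg/L
Dose 2 (210 mg at t=9 h): 210·exp(−0.09902·60) = 0.552 mg/L
Dose 3 (485 mg at t=18 h): 485·exp(−0.09902·51) = 3.108 mg/L
Dose 4 (225 mg at t=27 h): 225·exp(−0.09902·42) = 3.516 mg/L
Dose 5 (240 mg at t=36 h): 240·exp(−0.09902·33) = 9.143 mg/L
Dose 6 (375 mg at t=45 h): 375·exp(−0.09902·24) = 34.828 mg/L
Dose 7 (445 mg at t=54 h): 445·exp(−0.09902·15) = 100.762 mg/L
Dose 8 (45 mg at t=63 h): 45·exp(−0.09902·6) = 24.842 mg/L
C(69) = 0.345 + 0.552 + 3.108 + 3.516 + 9.143 + 34.828 + 100.762 + 24.842 = 177.095 mg/L

177.095 mg/L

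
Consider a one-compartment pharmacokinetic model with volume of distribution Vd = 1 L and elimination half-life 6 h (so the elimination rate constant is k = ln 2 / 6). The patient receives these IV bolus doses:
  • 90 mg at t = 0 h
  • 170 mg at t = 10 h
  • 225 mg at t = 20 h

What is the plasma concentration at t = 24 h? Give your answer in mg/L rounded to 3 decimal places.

181.098 mg/L

k = ln 2 / 6 = 0.11552 per h
Dose 1 (90 mg at t=0 h): 90·exp(−0.11552·24) = 5.625 mg/L
Dose 2 (170 mg at t=10 h): 170·exp(−0.11552·14) = 33.732 mg/L
Dose 3 (225 mg at t=20 h): 225·exp(−0.11552·4) = 141.741 mg/L
C(24) = 5.625 + 33.732 + 141.741 = 181.098 mg/L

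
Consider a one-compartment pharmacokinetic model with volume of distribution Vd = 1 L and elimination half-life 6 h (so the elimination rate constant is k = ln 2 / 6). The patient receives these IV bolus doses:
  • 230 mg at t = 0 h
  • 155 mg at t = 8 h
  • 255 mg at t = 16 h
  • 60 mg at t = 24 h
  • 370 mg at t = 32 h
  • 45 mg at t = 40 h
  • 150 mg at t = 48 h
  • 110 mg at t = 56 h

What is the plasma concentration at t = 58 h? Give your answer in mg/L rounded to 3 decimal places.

k = ln 2 / 6 = 0.11552 per h
Dose 1 (230 mg at t=0 h): 230·exp(−0.11552·58) = 0.283 mg/L
Dose 2 (155 mg at t=8 h): 155·exp(−0.11552·50) = 0.481 mg/L
Dose 3 (255 mg at t=16 h): 255·exp(−0.11552·42) = 1.992 mg/L
Dose 4 (60 mg at t=24 h): 60·exp(−0.11552·34) = 1.181 mg/L
Dose 5 (370 mg at t=32 h): 370·exp(−0.11552·26) = 18.354 mg/L
Dose 6 (45 mg at t=40 h): 45·exp(−0.11552·18) = 5.625 mg/L
Dose 7 (150 mg at t=48 h): 150·exp(−0.11552·10) = 47.247 mg/L
Dose 8 (110 mg at t=56 h): 110·exp(−0.11552·2) = 87.307 mg/L
C(58) = 0.283 + 0.481 + 1.992 + 1.181 + 18.354 + 5.625 + 47.247 + 87.307 = 162.470 mg/L

162.470 mg/L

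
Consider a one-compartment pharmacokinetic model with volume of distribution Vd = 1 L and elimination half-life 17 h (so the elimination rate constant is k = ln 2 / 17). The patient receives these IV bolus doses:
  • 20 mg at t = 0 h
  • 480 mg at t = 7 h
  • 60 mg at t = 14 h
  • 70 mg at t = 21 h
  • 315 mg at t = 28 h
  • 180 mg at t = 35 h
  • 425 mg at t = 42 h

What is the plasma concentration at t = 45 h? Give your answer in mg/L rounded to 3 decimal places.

k = ln 2 / 17 = 0.04077 per h
Dose 1 (20 mg at t=0 h): 20·exp(−0.04077·45) = 3.193 mg/L
Dose 2 (480 mg at t=7 h): 480·exp(−0.04077·38) = 101.941 mg/L
Dose 3 (60 mg at t=14 h): 60·exp(−0.04077·31) = 16.952 mg/L
Dose 4 (70 mg at t=21 h): 70·exp(−0.04077·24) = 26.310 mg/L
Dose 5 (315 mg at t=28 h): 315·exp(−0.04077·17) = 157.500 mg/L
Dose 6 (180 mg at t=35 h): 180·exp(−0.04077·10) = 119.728 mg/L
Dose 7 (425 mg at t=42 h): 425·exp(−0.04077·3) = 376.068 mg/L
C(45) = 3.193 + 101.941 + 16.952 + 26.310 + 157.500 + 119.728 + 376.068 = 801.691 mg/L

801.691 mg/L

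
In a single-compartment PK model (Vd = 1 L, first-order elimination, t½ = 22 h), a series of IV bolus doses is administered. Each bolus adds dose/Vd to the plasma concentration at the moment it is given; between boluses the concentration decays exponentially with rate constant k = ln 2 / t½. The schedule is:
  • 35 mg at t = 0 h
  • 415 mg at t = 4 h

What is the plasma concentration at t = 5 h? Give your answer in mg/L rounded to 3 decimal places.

432.027 mg/L

k = ln 2 / 22 = 0.03151 per h
Dose 1 (35 mg at t=0 h): 35·exp(−0.03151·5) = 29.899 mg/L
Dose 2 (415 mg at t=4 h): 415·exp(−0.03151·1) = 402.129 mg/L
C(5) = 29.899 + 402.129 = 432.027 mg/L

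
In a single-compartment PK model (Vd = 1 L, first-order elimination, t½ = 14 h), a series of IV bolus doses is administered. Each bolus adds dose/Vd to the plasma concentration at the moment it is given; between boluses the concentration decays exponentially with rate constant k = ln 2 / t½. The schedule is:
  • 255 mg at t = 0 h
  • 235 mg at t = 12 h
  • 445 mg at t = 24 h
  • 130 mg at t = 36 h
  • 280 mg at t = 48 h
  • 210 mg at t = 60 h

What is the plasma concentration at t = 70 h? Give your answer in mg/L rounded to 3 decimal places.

k = ln 2 / 14 = 0.04951 per h
Dose 1 (255 mg at t=0 h): 255·exp(−0.04951·70) = 7.969 mg/L
Dose 2 (235 mg at t=12 h): 235·exp(−0.04951·58) = 13.303 mg/L
Dose 3 (445 mg at t=24 h): 445·exp(−0.04951·46) = 45.631 mg/L
Dose 4 (130 mg at t=36 h): 130·exp(−0.04951·34) = 24.147 mg/L
Dose 5 (280 mg at t=48 h): 280·exp(−0.04951·22) = 94.213 mg/L
Dose 6 (210 mg at t=60 h): 210·exp(−0.04951·10) = 127.996 mg/L
C(70) = 7.969 + 13.303 + 45.631 + 24.147 + 94.213 + 127.996 = 313.260 mg/L

313.260 mg/L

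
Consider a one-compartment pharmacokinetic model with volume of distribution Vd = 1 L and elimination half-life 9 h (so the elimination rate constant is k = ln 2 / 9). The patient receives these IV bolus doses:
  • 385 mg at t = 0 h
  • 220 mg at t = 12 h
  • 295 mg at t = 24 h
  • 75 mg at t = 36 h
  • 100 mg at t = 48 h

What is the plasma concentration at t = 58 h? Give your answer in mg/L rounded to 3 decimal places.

k = ln 2 / 9 = 0.07702 per h
Dose 1 (385 mg at t=0 h): 385·exp(−0.07702·58) = 4.421 mg/L
Dose 2 (220 mg at t=12 h): 220·exp(−0.07702·46) = 6.365 mg/L
Dose 3 (295 mg at t=24 h): 295·exp(−0.07702·34) = 21.508 mg/L
Dose 4 (75 mg at t=36 h): 75·exp(−0.07702·22) = 13.779 mg/L
Dose 5 (100 mg at t=48 h): 100·exp(−0.07702·10) = 46.294 mg/L
C(58) = 4.421 + 6.365 + 21.508 + 13.779 + 46.294 = 92.366 mg/L

92.366 mg/L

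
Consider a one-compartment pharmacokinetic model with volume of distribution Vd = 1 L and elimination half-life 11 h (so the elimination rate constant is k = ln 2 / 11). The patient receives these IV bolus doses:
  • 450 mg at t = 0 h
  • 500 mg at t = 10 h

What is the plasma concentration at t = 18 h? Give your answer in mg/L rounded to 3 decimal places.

k = ln 2 / 11 = 0.06301 per h
Dose 1 (450 mg at t=0 h): 450·exp(−0.06301·18) = 144.750 mg/L
Dose 2 (500 mg at t=10 h): 500·exp(−0.06301·8) = 302.022 mg/L
C(18) = 144.750 + 302.022 = 446.772 mg/L

446.772 mg/L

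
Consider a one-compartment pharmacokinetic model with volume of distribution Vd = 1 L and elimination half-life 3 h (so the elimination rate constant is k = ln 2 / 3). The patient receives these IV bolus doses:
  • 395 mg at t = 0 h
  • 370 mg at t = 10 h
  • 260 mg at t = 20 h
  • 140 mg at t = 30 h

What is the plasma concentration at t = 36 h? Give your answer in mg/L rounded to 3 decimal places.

k = ln 2 / 3 = 0.23105 per h
Dose 1 (395 mg at t=0 h): 395·exp(−0.23105·36) = 0.096 mg/L
Dose 2 (370 mg at t=10 h): 370·exp(−0.23105·26) = 0.910 mg/L
Dose 3 (260 mg at t=20 h): 260·exp(−0.23105·16) = 6.449 mg/L
Dose 4 (140 mg at t=30 h): 140·exp(−0.23105·6) = 35.000 mg/L
C(36) = 0.096 + 0.910 + 6.449 + 35.000 = 42.456 mg/L

42.456 mg/L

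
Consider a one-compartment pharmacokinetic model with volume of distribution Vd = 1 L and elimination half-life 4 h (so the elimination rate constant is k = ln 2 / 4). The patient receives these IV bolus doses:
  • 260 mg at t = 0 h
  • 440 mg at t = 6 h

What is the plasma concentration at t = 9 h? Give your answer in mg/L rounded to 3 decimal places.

316.284 mg/L

k = ln 2 / 4 = 0.17329 per h
Dose 1 (260 mg at t=0 h): 260·exp(−0.17329·9) = 54.658 mg/L
Dose 2 (440 mg at t=6 h): 440·exp(−0.17329·3) = 261.626 mg/L
C(9) = 54.658 + 261.626 = 316.284 mg/L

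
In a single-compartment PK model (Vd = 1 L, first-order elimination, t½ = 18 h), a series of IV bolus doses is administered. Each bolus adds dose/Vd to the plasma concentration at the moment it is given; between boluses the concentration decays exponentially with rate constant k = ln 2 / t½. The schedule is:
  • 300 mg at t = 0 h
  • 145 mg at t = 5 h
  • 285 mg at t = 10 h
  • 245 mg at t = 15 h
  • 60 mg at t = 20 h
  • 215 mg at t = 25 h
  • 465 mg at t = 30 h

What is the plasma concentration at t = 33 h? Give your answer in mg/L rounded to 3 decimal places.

982.190 mg/L

k = ln 2 / 18 = 0.03851 per h
Dose 1 (300 mg at t=0 h): 300·exp(−0.03851·33) = 84.185 mg/L
Dose 2 (145 mg at t=5 h): 145·exp(−0.03851·28) = 49.329 mg/L
Dose 3 (285 mg at t=10 h): 285·exp(−0.03851·23) = 117.543 mg/L
Dose 4 (245 mg at t=15 h): 245·exp(−0.03851·18) = 122.500 mg/L
Dose 5 (60 mg at t=20 h): 60·exp(−0.03851·13) = 36.370 mg/L
Dose 6 (215 mg at t=25 h): 215·exp(−0.03851·8) = 157.996 mg/L
Dose 7 (465 mg at t=30 h): 465·exp(−0.03851·3) = 414.268 mg/L
C(33) = 84.185 + 49.329 + 117.543 + 122.500 + 36.370 + 157.996 + 414.268 = 982.190 mg/L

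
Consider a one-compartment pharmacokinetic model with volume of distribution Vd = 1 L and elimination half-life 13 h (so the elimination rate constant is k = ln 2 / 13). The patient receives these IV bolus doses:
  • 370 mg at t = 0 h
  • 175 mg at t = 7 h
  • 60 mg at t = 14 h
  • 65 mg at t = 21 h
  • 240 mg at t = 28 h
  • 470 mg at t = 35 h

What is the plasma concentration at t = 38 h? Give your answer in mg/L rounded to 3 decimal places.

666.581 mg/L

k = ln 2 / 13 = 0.05332 per h
Dose 1 (370 mg at t=0 h): 370·exp(−0.05332·38) = 48.783 mg/L
Dose 2 (175 mg at t=7 h): 175·exp(−0.05332·31) = 33.512 mg/L
Dose 3 (60 mg at t=14 h): 60·exp(−0.05332·24) = 16.688 mg/L
Dose 4 (65 mg at t=21 h): 65·exp(−0.05332·17) = 26.258 mg/L
Dose 5 (240 mg at t=28 h): 240·exp(−0.05332·10) = 140.815 mg/L
Dose 6 (470 mg at t=35 h): 470·exp(−0.05332·3) = 400.525 mg/L
C(38) = 48.783 + 33.512 + 16.688 + 26.258 + 140.815 + 400.525 = 666.581 mg/L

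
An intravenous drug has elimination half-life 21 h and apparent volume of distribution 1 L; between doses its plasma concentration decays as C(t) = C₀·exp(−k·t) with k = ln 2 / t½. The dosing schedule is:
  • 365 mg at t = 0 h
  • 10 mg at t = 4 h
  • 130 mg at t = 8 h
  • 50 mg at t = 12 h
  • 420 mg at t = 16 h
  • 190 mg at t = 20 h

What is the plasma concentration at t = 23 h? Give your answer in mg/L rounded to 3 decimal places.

k = ln 2 / 21 = 0.03301 per h
Dose 1 (365 mg at t=0 h): 365·exp(−0.03301·23) = 170.841 mg/L
Dose 2 (10 mg at t=4 h): 10·exp(−0.03301·19) = 5.341 mg/L
Dose 3 (130 mg at t=8 h): 130·exp(−0.03301·15) = 79.236 mg/L
Dose 4 (50 mg at t=12 h): 50·exp(−0.03301·11) = 34.777 mg/L
Dose 5 (420 mg at t=16 h): 420·exp(−0.03301·7) = 333.354 mg/L
Dose 6 (190 mg at t=20 h): 190·exp(−0.03301·3) = 172.087 mg/L
C(23) = 170.841 + 5.341 + 79.236 + 34.777 + 333.354 + 172.087 = 795.637 mg/L

795.637 mg/L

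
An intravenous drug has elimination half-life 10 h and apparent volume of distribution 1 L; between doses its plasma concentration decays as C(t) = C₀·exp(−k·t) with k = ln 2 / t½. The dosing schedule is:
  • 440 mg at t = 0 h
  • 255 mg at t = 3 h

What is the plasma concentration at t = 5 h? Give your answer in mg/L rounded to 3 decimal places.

k = ln 2 / 10 = 0.06931 per h
Dose 1 (440 mg at t=0 h): 440·exp(−0.06931·5) = 311.127 mg/L
Dose 2 (255 mg at t=3 h): 255·exp(−0.06931·2) = 221.990 mg/L
C(5) = 311.127 + 221.990 = 533.117 mg/L

533.117 mg/L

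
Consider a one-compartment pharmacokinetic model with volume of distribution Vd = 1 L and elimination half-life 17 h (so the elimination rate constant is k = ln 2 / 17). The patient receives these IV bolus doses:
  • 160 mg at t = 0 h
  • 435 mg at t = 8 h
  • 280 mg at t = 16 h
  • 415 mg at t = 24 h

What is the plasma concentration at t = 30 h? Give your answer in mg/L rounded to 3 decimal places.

707.628 mg/L

k = ln 2 / 17 = 0.04077 per h
Dose 1 (160 mg at t=0 h): 160·exp(−0.04077·30) = 47.086 mg/L
Dose 2 (435 mg at t=8 h): 435·exp(−0.04077·22) = 177.387 mg/L
Dose 3 (280 mg at t=16 h): 280·exp(−0.04077·14) = 158.216 mg/L
Dose 4 (415 mg at t=24 h): 415·exp(−0.04077·6) = 324.939 mg/L
C(30) = 47.086 + 177.387 + 158.216 + 324.939 = 707.628 mg/L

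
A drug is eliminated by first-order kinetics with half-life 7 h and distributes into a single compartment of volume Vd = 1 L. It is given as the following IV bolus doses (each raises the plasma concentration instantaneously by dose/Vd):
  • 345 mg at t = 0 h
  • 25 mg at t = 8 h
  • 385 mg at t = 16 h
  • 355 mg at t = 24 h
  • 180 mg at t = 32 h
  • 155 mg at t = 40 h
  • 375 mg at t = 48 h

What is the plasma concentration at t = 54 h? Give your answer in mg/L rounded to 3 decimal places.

295.192 mg/L

k = ln 2 / 7 = 0.09902 per h
Dose 1 (345 mg at t=0 h): 345·exp(−0.09902·54) = 1.643 mg/L
Dose 2 (25 mg at t=8 h): 25·exp(−0.09902·46) = 0.263 mg/L
Dose 3 (385 mg at t=16 h): 385·exp(−0.09902·38) = 8.939 mg/L
Dose 4 (355 mg at t=24 h): 355·exp(−0.09902·30) = 18.201 mg/L
Dose 5 (180 mg at t=32 h): 180·exp(−0.09902·22) = 20.379 mg/L
Dose 6 (155 mg at t=40 h): 155·exp(−0.09902·14) = 38.750 mg/L
Dose 7 (375 mg at t=48 h): 375·exp(−0.09902·6) = 207.017 mg/L
C(54) = 1.643 + 0.263 + 8.939 + 18.201 + 20.379 + 38.750 + 207.017 = 295.192 mg/L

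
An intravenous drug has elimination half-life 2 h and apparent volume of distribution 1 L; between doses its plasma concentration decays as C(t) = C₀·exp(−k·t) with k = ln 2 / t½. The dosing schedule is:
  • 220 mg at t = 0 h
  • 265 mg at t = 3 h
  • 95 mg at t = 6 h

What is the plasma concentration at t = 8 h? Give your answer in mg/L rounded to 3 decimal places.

k = ln 2 / 2 = 0.34657 per h
Dose 1 (220 mg at t=0 h): 220·exp(−0.34657·8) = 13.750 mg/L
Dose 2 (265 mg at t=3 h): 265·exp(−0.34657·5) = 46.846 mg/L
Dose 3 (95 mg at t=6 h): 95·exp(−0.34657·2) = 47.500 mg/L
C(8) = 13.750 + 46.846 + 47.500 = 108.096 mg/L

108.096 mg/L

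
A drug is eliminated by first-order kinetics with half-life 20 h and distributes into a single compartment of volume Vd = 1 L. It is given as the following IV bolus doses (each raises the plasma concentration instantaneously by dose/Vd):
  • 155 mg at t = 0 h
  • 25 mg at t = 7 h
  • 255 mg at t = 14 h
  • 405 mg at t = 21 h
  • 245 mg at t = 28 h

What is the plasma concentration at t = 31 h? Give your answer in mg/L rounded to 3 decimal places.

712.471 mg/L

k = ln 2 / 20 = 0.03466 per h
Dose 1 (155 mg at t=0 h): 155·exp(−0.03466·31) = 52.934 mg/L
Dose 2 (25 mg at t=7 h): 25·exp(−0.03466·24) = 10.882 mg/L
Dose 3 (255 mg at t=14 h): 255·exp(−0.03466·17) = 141.470 mg/L
Dose 4 (405 mg at t=21 h): 405·exp(−0.03466·10) = 286.378 mg/L
Dose 5 (245 mg at t=28 h): 245·exp(−0.03466·3) = 220.806 mg/L
C(31) = 52.934 + 10.882 + 141.470 + 286.378 + 220.806 = 712.471 mg/L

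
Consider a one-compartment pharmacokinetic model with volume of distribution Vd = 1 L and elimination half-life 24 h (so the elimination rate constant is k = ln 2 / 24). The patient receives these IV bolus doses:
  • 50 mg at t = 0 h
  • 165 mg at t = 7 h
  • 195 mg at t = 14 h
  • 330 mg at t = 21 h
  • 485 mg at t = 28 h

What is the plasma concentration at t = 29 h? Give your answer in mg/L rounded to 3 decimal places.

968.600 mg/L

k = ln 2 / 24 = 0.02888 per h
Dose 1 (50 mg at t=0 h): 50·exp(−0.02888·29) = 21.638 mg/L
Dose 2 (165 mg at t=7 h): 165·exp(−0.02888·22) = 87.406 mg/L
Dose 3 (195 mg at t=14 h): 195·exp(−0.02888·15) = 126.442 mg/L
Dose 4 (330 mg at t=21 h): 330·exp(−0.02888·8) = 261.921 mg/L
Dose 5 (485 mg at t=28 h): 485·exp(−0.02888·1) = 471.193 mg/L
C(29) = 21.638 + 87.406 + 126.442 + 261.921 + 471.193 = 968.600 mg/L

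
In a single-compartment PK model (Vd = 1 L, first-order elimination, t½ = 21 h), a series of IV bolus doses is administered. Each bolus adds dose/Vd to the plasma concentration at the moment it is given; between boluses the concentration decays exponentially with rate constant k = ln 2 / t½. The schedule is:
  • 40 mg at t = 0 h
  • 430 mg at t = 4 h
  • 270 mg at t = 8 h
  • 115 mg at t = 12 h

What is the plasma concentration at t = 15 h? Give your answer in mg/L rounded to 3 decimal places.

641.917 mg/L

k = ln 2 / 21 = 0.03301 per h
Dose 1 (40 mg at t=0 h): 40·exp(−0.03301·15) = 24.380 mg/L
Dose 2 (430 mg at t=4 h): 430·exp(−0.03301·11) = 299.079 mg/L
Dose 3 (270 mg at t=8 h): 270·exp(−0.03301·7) = 214.299 mg/L
Dose 4 (115 mg at t=12 h): 115·exp(−0.03301·3) = 104.158 mg/L
C(15) = 24.380 + 299.079 + 214.299 + 104.158 = 641.917 mg/L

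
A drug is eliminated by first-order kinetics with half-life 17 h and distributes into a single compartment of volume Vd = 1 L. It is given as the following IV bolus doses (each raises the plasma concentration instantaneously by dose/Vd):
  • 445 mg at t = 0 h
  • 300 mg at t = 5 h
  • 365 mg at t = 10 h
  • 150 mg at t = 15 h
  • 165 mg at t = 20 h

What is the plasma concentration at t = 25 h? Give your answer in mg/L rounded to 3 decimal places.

k = ln 2 / 17 = 0.04077 per h
Dose 1 (445 mg at t=0 h): 445·exp(−0.04077·25) = 160.572 mg/L
Dose 2 (300 mg at t=5 h): 300·exp(−0.04077·20) = 132.730 mg/L
Dose 3 (365 mg at t=10 h): 365·exp(−0.04077·15) = 198.006 mg/L
Dose 4 (150 mg at t=15 h): 150·exp(−0.04077·10) = 99.773 mg/L
Dose 5 (165 mg at t=20 h): 165·exp(−0.04077·5) = 134.569 mg/L
C(25) = 160.572 + 132.730 + 198.006 + 99.773 + 134.569 = 725.650 mg/L

725.650 mg/L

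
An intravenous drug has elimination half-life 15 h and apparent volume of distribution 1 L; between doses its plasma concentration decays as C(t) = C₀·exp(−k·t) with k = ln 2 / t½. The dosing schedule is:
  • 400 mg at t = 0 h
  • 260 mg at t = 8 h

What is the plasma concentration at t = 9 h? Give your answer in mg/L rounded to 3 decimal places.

512.160 mg/L

k = ln 2 / 15 = 0.04621 per h
Dose 1 (400 mg at t=0 h): 400·exp(−0.04621·9) = 263.902 mg/L
Dose 2 (260 mg at t=8 h): 260·exp(−0.04621·1) = 248.259 mg/L
C(9) = 263.902 + 248.259 = 512.160 mg/L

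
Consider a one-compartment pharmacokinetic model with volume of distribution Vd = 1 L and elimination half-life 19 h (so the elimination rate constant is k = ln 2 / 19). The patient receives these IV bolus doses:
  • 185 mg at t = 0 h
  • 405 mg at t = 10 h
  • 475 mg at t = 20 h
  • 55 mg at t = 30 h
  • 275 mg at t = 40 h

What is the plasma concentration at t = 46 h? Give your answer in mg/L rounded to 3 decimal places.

579.050 mg/L

k = ln 2 / 19 = 0.03648 per h
Dose 1 (185 mg at t=0 h): 185·exp(−0.03648·46) = 34.543 mg/L
Dose 2 (405 mg at t=10 h): 405·exp(−0.03648·36) = 108.914 mg/L
Dose 3 (475 mg at t=20 h): 475·exp(−0.03648·26) = 183.975 mg/L
Dose 4 (55 mg at t=30 h): 55·exp(−0.03648·16) = 30.681 mg/L
Dose 5 (275 mg at t=40 h): 275·exp(−0.03648·6) = 220.938 mg/L
C(46) = 34.543 + 108.914 + 183.975 + 30.681 + 220.938 = 579.050 mg/L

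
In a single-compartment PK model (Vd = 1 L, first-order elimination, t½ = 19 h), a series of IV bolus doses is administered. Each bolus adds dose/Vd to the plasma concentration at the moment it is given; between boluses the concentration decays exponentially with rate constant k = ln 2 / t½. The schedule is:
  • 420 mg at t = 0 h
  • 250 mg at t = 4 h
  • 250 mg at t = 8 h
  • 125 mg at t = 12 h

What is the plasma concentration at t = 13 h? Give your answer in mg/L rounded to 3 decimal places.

k = ln 2 / 19 = 0.03648 per h
Dose 1 (420 mg at t=0 h): 420·exp(−0.03648·13) = 261.385 mg/L
Dose 2 (250 mg at t=4 h): 250·exp(−0.03648·9) = 180.031 mg/L
Dose 3 (250 mg at t=8 h): 250·exp(−0.03648·5) = 208.316 mg/L
Dose 4 (125 mg at t=12 h): 125·exp(−0.03648·1) = 120.522 mg/L
C(13) = 261.385 + 180.031 + 208.316 + 120.522 = 770.254 mg/L

770.254 mg/L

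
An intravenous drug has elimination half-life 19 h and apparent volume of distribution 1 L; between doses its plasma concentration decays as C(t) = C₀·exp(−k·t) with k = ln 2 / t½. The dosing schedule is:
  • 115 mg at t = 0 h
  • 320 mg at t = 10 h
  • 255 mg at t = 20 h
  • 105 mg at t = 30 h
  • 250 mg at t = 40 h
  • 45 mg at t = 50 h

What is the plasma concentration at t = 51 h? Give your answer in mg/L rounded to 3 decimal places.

431.453 mg/L

k = ln 2 / 19 = 0.03648 per h
Dose 1 (115 mg at t=0 h): 115·exp(−0.03648·51) = 17.892 mg/L
Dose 2 (320 mg at t=10 h): 320·exp(−0.03648·41) = 71.707 mg/L
Dose 3 (255 mg at t=20 h): 255·exp(−0.03648·31) = 82.297 mg/L
Dose 4 (105 mg at t=30 h): 105·exp(−0.03648·21) = 48.806 mg/L
Dose 5 (250 mg at t=40 h): 250·exp(−0.03648·11) = 167.363 mg/L
Dose 6 (45 mg at t=50 h): 45·exp(−0.03648·1) = 43.388 mg/L
C(51) = 17.892 + 71.707 + 82.297 + 48.806 + 167.363 + 43.388 = 431.453 mg/L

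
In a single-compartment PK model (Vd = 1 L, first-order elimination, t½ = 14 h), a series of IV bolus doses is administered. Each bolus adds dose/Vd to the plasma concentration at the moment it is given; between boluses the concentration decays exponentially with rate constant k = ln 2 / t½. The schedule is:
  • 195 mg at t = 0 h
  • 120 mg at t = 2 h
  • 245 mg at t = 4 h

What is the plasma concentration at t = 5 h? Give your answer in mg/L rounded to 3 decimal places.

488.840 mg/L

k = ln 2 / 14 = 0.04951 per h
Dose 1 (195 mg at t=0 h): 195·exp(−0.04951·5) = 152.238 mg/L
Dose 2 (120 mg at t=2 h): 120·exp(−0.04951·3) = 103.437 mg/L
Dose 3 (245 mg at t=4 h): 245·exp(−0.04951·1) = 233.165 mg/L
C(5) = 152.238 + 103.437 + 233.165 = 488.840 mg/L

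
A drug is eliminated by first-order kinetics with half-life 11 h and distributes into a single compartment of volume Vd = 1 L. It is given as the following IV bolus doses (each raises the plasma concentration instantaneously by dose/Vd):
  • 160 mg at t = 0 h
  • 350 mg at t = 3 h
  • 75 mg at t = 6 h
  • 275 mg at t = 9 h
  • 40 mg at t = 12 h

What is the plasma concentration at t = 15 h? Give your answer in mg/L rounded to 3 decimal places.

k = ln 2 / 11 = 0.06301 per h
Dose 1 (160 mg at t=0 h): 160·exp(−0.06301·15) = 62.176 mg/L
Dose 2 (350 mg at t=3 h): 350·exp(−0.06301·12) = 164.313 mg/L
Dose 3 (75 mg at t=6 h): 75·exp(−0.06301·9) = 42.537 mg/L
Dose 4 (275 mg at t=9 h): 275·exp(−0.06301·6) = 188.423 mg/L
Dose 5 (40 mg at t=12 h): 40·exp(−0.06301·3) = 33.110 mg/L
C(15) = 62.176 + 164.313 + 42.537 + 188.423 + 33.110 = 490.559 mg/L

490.559 mg/L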